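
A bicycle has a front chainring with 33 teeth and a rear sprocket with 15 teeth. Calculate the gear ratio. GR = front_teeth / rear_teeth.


GR = front_teeth / rear_teeth
GR = 33 / 15
GR = 2.2

2.2


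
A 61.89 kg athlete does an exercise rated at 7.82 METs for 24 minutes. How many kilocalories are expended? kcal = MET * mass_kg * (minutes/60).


kcal = MET * mass * time_hr
Convert time: 24 min = 0.4 hr
kcal = 7.82 * 61.89 * 0.4
kcal = 193.5919 kcal

193.5919 kcal


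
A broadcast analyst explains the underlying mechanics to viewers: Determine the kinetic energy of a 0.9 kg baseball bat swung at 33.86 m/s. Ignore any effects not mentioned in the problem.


KE = 0.5 * m * v^2
KE = 0.5 * 0.9 * 33.86^2
KE = 0.5 * 0.9 * 1146.4996 = 515.9248 J

515.9248 J


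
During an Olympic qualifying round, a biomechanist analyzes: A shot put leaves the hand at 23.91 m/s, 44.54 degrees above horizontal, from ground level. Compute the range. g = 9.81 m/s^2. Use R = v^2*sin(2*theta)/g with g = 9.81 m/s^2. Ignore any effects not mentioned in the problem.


R = v^2 * sin(2*theta) / g
Convert angle to radians: theta = 44.54 deg = 0.7774 rad
sin(2*theta) = sin(1.5547) = 0.9999
R = 23.91^2 * 0.9999 / 9.81
R = 571.6881 * 0.9999 / 9.81 = 58.2685 m

58.2685 m


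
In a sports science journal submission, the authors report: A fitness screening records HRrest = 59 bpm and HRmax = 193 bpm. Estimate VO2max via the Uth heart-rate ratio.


VO2max = 15.3 * HRmax / HRrest
VO2max = 15.3 * 193 / 59
VO2max = 2952.9 / 59 = 50.0492 mL/kg/min

50.0492 mL/kg/min


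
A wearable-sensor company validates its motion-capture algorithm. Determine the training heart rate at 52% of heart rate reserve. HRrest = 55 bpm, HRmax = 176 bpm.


Target = HRrest + pct*(HRmax - HRrest)
Heart rate reserve = HRmax - HRrest = 176 - 55 = 121 bpm
Fraction = 52% = 0.52
Target = 55 + 0.52 * 121
Target = 55 + 62.92 = 117.92 bpm

117.92 bpm


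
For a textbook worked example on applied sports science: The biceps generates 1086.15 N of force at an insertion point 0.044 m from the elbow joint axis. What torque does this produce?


tau = F * d
tau = 1086.15 * 0.044
tau = 47.7906 N*m

47.7906 N*m


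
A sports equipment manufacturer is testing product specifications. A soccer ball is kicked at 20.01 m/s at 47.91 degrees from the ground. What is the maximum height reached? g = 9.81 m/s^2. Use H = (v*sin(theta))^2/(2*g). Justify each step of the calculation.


H = (v*sin(theta))^2 / (2*g)
vy = v*sin(theta) = 20.01 * sin(47.91 deg) = 14.8493 m/s
H = vy^2 / (2*g) = 220.501 / (2*9.81)
H = 220.501 / 19.62 = 11.2386 m

11.2386 m


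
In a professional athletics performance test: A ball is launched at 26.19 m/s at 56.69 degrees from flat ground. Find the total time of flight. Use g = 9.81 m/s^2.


T = 2*v*sin(theta)/g
sin(theta) = sin(56.69 deg) = 0.8357
T = 2*26.19*0.8357 / 9.81
T = 43.7746 / 9.81 = 4.4622 s

4.4622 s


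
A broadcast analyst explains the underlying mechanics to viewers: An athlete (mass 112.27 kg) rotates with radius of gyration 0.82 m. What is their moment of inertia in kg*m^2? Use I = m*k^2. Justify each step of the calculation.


I = m * k^2
I = 112.27 * 0.82^2
I = 112.27 * 0.6724 = 75.4903 kg*m^2

75.4903 kg*m^2


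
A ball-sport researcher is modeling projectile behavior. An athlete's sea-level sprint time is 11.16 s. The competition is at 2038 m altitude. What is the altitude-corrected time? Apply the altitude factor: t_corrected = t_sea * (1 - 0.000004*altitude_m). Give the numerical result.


Correction factor = 1 - 0.000004 * 2038 = 0.991848
t_corrected = t_sea * factor = 11.16 * 0.991848
t_corrected = 11.069 s

11.069 s


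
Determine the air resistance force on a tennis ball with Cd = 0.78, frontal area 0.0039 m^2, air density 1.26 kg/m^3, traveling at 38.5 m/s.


Fd = 0.5 * Cd * rho * A * v^2
Fd = 0.5 * 0.78 * 1.26 * 0.0039 * 38.5^2
v^2 = 1482.25
Fd = 0.5 * 0.78 * 1.26 * 0.0039 * 1482.25 = 2.8407 N

2.8407 N


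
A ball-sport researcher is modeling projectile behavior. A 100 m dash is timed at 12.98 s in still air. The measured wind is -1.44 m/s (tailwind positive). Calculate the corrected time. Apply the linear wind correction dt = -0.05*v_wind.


dt = -0.05 * v_wind = -0.05 * -1.44 = 0.072 s
t_corrected = t_still + dt = 12.98 + (0.072)
t_corrected = 13.052 s

13.052 s


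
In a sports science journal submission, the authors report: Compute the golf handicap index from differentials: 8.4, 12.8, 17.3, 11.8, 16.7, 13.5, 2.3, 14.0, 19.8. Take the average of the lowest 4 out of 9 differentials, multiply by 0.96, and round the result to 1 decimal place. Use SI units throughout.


All differentials: 8.4, 12.8, 17.3, 11.8, 16.7, 13.5, 2.3, 14.0, 19.8
Sorted: 2.3, 8.4, 11.8, 12.8, 13.5, 14.0, 16.7, 17.3, 19.8
Best 4: 2.3, 8.4, 11.8, 12.8
Average of best = 35.3 / 4 = 8.825
Raw index = 8.825 * 0.96 = 8.472
Handicap index = round(8.472, 1) = 8.5

8.5


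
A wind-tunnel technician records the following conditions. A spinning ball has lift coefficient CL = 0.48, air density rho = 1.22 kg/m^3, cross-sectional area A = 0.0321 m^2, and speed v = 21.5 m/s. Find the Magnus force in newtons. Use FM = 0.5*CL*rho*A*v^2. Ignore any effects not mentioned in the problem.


FM = 0.5 * CL * rho * A * v^2
FM = 0.5 * 0.48 * 1.22 * 0.0321 * 21.5^2
v^2 = 462.25
FM = 0.5 * 0.48 * 1.22 * 0.0321 * 462.25 = 4.3446 N

4.3446 N


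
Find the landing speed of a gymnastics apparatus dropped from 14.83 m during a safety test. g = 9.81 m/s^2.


v = sqrt(2 * g * h)
v = sqrt(2 * 9.81 * 14.83)
v = sqrt(290.9646) = 17.0577 m/s

17.0577 m/s


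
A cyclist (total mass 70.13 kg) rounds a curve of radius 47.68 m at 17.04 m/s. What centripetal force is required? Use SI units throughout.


Fc = m * v^2 / r
v^2 = 17.04^2 = 290.3616
Fc = 70.13 * 290.3616 / 47.68
Fc = 20363.059 / 47.68 = 427.0776 N

427.0776 N


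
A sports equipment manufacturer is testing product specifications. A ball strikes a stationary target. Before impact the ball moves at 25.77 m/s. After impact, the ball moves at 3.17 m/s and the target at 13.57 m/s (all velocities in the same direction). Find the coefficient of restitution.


e = (v2_after - v1_after) / (v1_before - v2_before)
Numerator = 13.57 - 3.17 = 10.4
Denominator = 25.77 - 0 = 25.77
e = 10.4 / 25.77 = 0.4036

0.4036


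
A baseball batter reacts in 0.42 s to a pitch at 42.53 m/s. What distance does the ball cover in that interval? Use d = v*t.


d = v * t
d = 42.53 * 0.42
d = 17.8626 m

17.8626 m


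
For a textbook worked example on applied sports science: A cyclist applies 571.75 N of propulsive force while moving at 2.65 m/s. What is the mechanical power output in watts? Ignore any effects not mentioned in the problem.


P = F * v
P = 571.75 * 2.65
P = 1515.1375 W

1515.1375 W


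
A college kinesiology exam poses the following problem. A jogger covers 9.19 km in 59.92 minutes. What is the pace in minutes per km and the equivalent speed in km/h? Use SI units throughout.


Pace = time / distance = 59.92 min / 9.19 km = 6.5201 min/km
Speed = distance / time_in_hours = 9.19 / 0.9987 hr
Speed = 9.2023 km/h

6.5201 min/km, 9.2023 km/h


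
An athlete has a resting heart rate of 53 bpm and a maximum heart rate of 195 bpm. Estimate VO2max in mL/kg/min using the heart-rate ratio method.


VO2max = 15.3 * HRmax / HRrest
VO2max = 15.3 * 195 / 53
VO2max = 2983.5 / 53 = 56.2925 mL/kg/min

56.2925 mL/kg/min


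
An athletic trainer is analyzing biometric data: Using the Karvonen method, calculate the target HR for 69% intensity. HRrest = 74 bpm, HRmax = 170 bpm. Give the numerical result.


Target = HRrest + pct*(HRmax - HRrest)
Heart rate reserve = HRmax - HRrest = 170 - 74 = 96 bpm
Fraction = 69% = 0.69
Target = 74 + 0.69 * 96
Target = 74 + 66.24 = 140.24 bpm

140.24 bpm


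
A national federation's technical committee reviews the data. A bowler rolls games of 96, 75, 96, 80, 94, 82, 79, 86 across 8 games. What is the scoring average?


Average = sum / n
Sum = 688
Average = 688 / 8 = 86

86


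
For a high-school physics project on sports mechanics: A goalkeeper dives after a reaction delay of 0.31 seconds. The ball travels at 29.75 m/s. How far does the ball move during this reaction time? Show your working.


d = v * t
d = 29.75 * 0.31
d = 9.2225 m

9.2225 m


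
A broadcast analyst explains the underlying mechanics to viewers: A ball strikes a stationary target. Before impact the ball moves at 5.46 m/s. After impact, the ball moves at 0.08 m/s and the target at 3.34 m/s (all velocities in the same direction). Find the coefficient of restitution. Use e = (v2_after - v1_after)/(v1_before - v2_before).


e = (v2_after - v1_after) / (v1_before - v2_before)
Numerator = 3.34 - 0.08 = 3.26
Denominator = 5.46 - 0 = 5.46
e = 3.26 / 5.46 = 0.5971

0.5971


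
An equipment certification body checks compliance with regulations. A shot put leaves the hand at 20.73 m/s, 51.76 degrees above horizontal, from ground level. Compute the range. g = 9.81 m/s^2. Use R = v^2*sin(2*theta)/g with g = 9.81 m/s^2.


R = v^2 * sin(2*theta) / g
Convert angle to radians: theta = 51.76 deg = 0.9034 rad
sin(2*theta) = sin(1.8068) = 0.9723
R = 20.73^2 * 0.9723 / 9.81
R = 429.7329 * 0.9723 / 9.81 = 42.5917 m

42.5917 m


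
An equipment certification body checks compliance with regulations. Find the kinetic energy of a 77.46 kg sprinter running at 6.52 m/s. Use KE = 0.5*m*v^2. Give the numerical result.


KE = 0.5 * m * v^2
KE = 0.5 * 77.46 * 6.52^2
KE = 0.5 * 77.46 * 42.5104 = 1646.4278 J

1646.4278 J


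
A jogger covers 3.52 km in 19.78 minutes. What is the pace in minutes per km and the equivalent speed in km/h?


Pace = time / distance = 19.78 min / 3.52 km = 5.6193 min/km
Speed = distance / time_in_hours = 3.52 / 0.3297 hr
Speed = 10.6775 km/h

5.6193 min/km, 10.6775 km/h


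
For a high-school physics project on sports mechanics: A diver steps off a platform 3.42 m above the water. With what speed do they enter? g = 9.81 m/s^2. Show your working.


v = sqrt(2 * g * h)
v = sqrt(2 * 9.81 * 3.42)
v = sqrt(67.1004) = 8.1915 m/s

8.1915 m/s


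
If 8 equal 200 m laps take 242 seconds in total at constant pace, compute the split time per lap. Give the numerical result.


Split time = total_time / n_laps = 242 / 8
Split time = 30.25 s per lap

30.25 s


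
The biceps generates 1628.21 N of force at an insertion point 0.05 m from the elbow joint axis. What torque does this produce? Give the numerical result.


tau = F * d
tau = 1628.21 * 0.05
tau = 81.4105 N*m

81.4105 N*m


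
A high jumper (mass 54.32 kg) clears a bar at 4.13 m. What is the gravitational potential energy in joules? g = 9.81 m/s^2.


PE = m * g * h
PE = 54.32 * 9.81 * 4.13
PE = 532.8792 * 4.13 = 2200.7911 J

2200.7911 J


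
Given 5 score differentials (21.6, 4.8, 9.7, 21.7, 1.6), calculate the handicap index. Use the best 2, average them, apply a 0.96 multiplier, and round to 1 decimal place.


All differentials: 21.6, 4.8, 9.7, 21.7, 1.6
Sorted: 1.6, 4.8, 9.7, 21.6, 21.7
Best 2: 1.6, 4.8
Average of best = 6.4 / 2 = 3.2
Raw index = 3.2 * 0.96 = 3.072
Handicap index = round(3.072, 1) = 3.1

3.1


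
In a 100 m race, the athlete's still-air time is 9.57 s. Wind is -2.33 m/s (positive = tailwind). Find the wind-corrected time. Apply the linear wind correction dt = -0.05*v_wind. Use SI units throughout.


dt = -0.05 * v_wind = -0.05 * -2.33 = 0.1165 s
t_corrected = t_still + dt = 9.57 + (0.1165)
t_corrected = 9.6865 s

9.6865 s


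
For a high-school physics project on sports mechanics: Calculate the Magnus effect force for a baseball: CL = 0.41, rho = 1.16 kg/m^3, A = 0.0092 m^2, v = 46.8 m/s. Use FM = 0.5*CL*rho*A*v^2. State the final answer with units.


FM = 0.5 * CL * rho * A * v^2
FM = 0.5 * 0.41 * 1.16 * 0.0092 * 46.8^2
v^2 = 2190.24
FM = 0.5 * 0.41 * 1.16 * 0.0092 * 2190.24 = 4.7917 N

4.7917 N


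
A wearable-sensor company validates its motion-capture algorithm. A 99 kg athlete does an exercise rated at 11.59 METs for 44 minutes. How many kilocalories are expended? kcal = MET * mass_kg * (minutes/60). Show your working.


kcal = MET * mass * time_hr
Convert time: 44 min = 0.7333 hr
kcal = 11.59 * 99 * 0.7333
kcal = 841.434 kcal

841.434 kcal


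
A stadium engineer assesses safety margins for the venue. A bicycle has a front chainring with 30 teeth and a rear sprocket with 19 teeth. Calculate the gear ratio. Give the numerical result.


GR = front_teeth / rear_teeth
GR = 30 / 19
GR = 1.5789

1.5789


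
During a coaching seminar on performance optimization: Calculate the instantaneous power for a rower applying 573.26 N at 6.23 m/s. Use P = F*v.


P = F * v
P = 573.26 * 6.23
P = 3571.4098 W

3571.4098 W


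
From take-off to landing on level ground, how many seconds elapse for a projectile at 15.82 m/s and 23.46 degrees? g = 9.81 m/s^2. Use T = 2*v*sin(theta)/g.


T = 2*v*sin(theta)/g
sin(theta) = sin(23.46 deg) = 0.3981
T = 2*15.82*0.3981 / 9.81
T = 12.5962 / 9.81 = 1.284 s

1.284 s


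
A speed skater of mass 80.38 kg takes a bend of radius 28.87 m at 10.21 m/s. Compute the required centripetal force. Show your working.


Fc = m * v^2 / r
v^2 = 10.21^2 = 104.2441
Fc = 80.38 * 104.2441 / 28.87
Fc = 8379.1408 / 28.87 = 290.237 N

290.237 N


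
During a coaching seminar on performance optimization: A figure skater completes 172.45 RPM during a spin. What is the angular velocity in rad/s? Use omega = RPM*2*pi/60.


omega = RPM * 2 * pi / 60
omega = 172.45 * 2 * 3.14159 / 60
omega = 1083.5353 / 60 = 18.0589 rad/s

18.0589 rad/s


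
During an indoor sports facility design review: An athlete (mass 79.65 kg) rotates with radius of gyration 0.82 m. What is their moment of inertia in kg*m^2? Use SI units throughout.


I = m * k^2
I = 79.65 * 0.82^2
I = 79.65 * 0.6724 = 53.5567 kg*m^2

53.5567 kg*m^2


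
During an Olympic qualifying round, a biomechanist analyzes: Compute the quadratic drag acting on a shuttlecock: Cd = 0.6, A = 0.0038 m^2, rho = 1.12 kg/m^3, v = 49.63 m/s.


Fd = 0.5 * Cd * rho * A * v^2
Fd = 0.5 * 0.6 * 1.12 * 0.0038 * 49.63^2
v^2 = 2463.1369
Fd = 0.5 * 0.6 * 1.12 * 0.0038 * 2463.1369 = 3.1449 N

3.1449 N


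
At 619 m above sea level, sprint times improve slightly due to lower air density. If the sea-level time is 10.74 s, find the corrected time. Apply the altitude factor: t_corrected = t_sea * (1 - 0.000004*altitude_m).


Correction factor = 1 - 0.000004 * 619 = 0.997524
t_corrected = t_sea * factor = 10.74 * 0.997524
t_corrected = 10.7134 s

10.7134 s


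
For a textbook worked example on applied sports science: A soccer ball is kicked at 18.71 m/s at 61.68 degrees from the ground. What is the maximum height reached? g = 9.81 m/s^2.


H = (v*sin(theta))^2 / (2*g)
vy = v*sin(theta) = 18.71 * sin(61.68 deg) = 16.4706 m/s
H = vy^2 / (2*g) = 271.2818 / (2*9.81)
H = 271.2818 / 19.62 = 13.8268 m

13.8268 m


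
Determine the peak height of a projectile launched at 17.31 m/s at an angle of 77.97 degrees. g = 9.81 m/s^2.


H = (v*sin(theta))^2 / (2*g)
vy = v*sin(theta) = 17.31 * sin(77.97 deg) = 16.9298 m/s
H = vy^2 / (2*g) = 286.6198 / (2*9.81)
H = 286.6198 / 19.62 = 14.6086 m

14.6086 m


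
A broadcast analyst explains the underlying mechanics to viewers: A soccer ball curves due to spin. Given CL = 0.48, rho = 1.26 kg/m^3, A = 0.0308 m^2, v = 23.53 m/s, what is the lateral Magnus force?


FM = 0.5 * CL * rho * A * v^2
FM = 0.5 * 0.48 * 1.26 * 0.0308 * 23.53^2
v^2 = 553.6609
FM = 0.5 * 0.48 * 1.26 * 0.0308 * 553.6609 = 5.1568 N

5.1568 N


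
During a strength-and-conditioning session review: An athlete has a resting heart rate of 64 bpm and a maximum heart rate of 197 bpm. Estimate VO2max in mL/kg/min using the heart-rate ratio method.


VO2max = 15.3 * HRmax / HRrest
VO2max = 15.3 * 197 / 64
VO2max = 3014.1 / 64 = 47.0953 mL/kg/min

47.0953 mL/kg/min


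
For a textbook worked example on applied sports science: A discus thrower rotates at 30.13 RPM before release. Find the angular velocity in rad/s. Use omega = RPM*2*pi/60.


omega = RPM * 2 * pi / 60
omega = 30.13 * 2 * 3.14159 / 60
omega = 189.3124 / 60 = 3.1552 rad/s

3.1552 rad/s


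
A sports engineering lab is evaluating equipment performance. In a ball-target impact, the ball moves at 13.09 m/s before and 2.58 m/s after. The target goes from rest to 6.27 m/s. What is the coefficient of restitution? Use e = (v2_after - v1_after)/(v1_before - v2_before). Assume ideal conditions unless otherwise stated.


e = (v2_after - v1_after) / (v1_before - v2_before)
Numerator = 6.27 - 2.58 = 3.69
Denominator = 13.09 - 0 = 13.09
e = 3.69 / 13.09 = 0.2819

0.2819


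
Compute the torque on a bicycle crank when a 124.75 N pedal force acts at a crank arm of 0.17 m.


tau = F * d
tau = 124.75 * 0.17
tau = 21.2075 N*m

21.2075 N*m


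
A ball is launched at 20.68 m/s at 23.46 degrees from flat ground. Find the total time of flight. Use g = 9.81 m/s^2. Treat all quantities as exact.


T = 2*v*sin(theta)/g
sin(theta) = sin(23.46 deg) = 0.3981
T = 2*20.68*0.3981 / 9.81
T = 16.4658 / 9.81 = 1.6785 s

1.6785 s


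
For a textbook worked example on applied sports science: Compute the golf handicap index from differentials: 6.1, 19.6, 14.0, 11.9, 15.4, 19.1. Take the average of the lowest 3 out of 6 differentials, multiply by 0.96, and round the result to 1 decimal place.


All differentials: 6.1, 19.6, 14.0, 11.9, 15.4, 19.1
Sorted: 6.1, 11.9, 14.0, 15.4, 19.1, 19.6
Best 3: 6.1, 11.9, 14.0
Average of best = 32 / 3 = 10.6667
Raw index = 10.6667 * 0.96 = 10.24
Handicap index = round(10.24, 1) = 10.2

10.2


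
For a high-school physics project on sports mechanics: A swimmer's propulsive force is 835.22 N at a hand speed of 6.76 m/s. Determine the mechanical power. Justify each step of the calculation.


P = F * v
P = 835.22 * 6.76
P = 5646.0872 W

5646.0872 W


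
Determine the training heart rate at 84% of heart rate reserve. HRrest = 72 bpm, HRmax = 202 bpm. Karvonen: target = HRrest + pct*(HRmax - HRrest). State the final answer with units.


Target = HRrest + pct*(HRmax - HRrest)
Heart rate reserve = HRmax - HRrest = 202 - 72 = 130 bpm
Fraction = 84% = 0.84
Target = 72 + 0.84 * 130
Target = 72 + 109.2 = 181.2 bpm

181.2 bpm


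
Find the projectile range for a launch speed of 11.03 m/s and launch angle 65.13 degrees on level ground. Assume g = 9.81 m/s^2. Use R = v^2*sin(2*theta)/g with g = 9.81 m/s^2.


R = v^2 * sin(2*theta) / g
Convert angle to radians: theta = 65.13 deg = 1.1367 rad
sin(2*theta) = sin(2.2735) = 0.7631
R = 11.03^2 * 0.7631 / 9.81
R = 121.6609 * 0.7631 / 9.81 = 9.464 m

9.464 m


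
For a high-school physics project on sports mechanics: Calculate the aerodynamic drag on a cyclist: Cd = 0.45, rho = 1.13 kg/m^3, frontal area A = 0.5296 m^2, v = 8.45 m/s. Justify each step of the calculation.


Fd = 0.5 * Cd * rho * A * v^2
Fd = 0.5 * 0.45 * 1.13 * 0.5296 * 8.45^2
v^2 = 71.4025
Fd = 0.5 * 0.45 * 1.13 * 0.5296 * 71.4025 = 9.6144 N

9.6144 N


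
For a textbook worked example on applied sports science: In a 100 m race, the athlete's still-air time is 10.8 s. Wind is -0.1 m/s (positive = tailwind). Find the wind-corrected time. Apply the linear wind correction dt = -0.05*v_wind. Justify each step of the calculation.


dt = -0.05 * v_wind = -0.05 * -0.1 = 0.005 s
t_corrected = t_still + dt = 10.8 + (0.005)
t_corrected = 10.805 s

10.805 s


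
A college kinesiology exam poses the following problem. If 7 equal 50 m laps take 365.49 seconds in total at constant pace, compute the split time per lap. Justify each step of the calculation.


Split time = total_time / n_laps = 365.49 / 7
Split time = 52.2129 s per lap

52.2129 s


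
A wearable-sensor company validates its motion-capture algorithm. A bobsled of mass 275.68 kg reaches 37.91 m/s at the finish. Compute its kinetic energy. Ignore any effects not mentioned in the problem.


KE = 0.5 * m * v^2
KE = 0.5 * 275.68 * 37.91^2
KE = 0.5 * 275.68 * 1437.1681 = 198099.2509 J

198099.2509 J


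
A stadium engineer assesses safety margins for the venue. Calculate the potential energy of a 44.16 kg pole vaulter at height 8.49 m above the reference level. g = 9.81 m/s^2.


PE = m * g * h
PE = 44.16 * 9.81 * 8.49
PE = 433.2096 * 8.49 = 3677.9495 J

3677.9495 J


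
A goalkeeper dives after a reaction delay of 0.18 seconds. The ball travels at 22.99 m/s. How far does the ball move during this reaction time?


d = v * t
d = 22.99 * 0.18
d = 4.1382 m

4.1382 m


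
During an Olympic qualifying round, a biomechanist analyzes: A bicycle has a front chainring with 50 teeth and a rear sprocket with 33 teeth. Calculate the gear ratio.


GR = front_teeth / rear_teeth
GR = 50 / 33
GR = 1.5152

1.5152


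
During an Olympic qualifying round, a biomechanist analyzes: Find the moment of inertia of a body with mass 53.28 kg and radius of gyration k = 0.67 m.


I = m * k^2
I = 53.28 * 0.67^2
I = 53.28 * 0.4489 = 23.9174 kg*m^2

23.9174 kg*m^2


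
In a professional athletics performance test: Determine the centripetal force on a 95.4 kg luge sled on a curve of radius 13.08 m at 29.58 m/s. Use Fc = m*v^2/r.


Fc = m * v^2 / r
v^2 = 29.58^2 = 874.9764
Fc = 95.4 * 874.9764 / 13.08
Fc = 83472.7486 / 13.08 = 6381.7086 N

6381.7086 N


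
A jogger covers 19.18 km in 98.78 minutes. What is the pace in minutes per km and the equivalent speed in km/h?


Pace = time / distance = 98.78 min / 19.18 km = 5.1502 min/km
Speed = distance / time_in_hours = 19.18 / 1.6463 hr
Speed = 11.6501 km/h

5.1502 min/km, 11.6501 km/h


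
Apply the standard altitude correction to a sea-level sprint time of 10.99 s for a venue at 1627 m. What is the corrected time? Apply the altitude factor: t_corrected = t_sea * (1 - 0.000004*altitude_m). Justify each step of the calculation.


Correction factor = 1 - 0.000004 * 1627 = 0.993492
t_corrected = t_sea * factor = 10.99 * 0.993492
t_corrected = 10.9185 s

10.9185 s


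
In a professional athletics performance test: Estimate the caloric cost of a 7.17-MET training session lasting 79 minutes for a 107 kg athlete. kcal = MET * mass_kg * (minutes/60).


kcal = MET * mass * time_hr
Convert time: 79 min = 1.3167 hr
kcal = 7.17 * 107 * 1.3167
kcal = 1010.1335 kcal

1010.1335 kcal


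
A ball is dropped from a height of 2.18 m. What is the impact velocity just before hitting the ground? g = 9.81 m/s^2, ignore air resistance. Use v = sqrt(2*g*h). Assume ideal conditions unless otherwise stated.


v = sqrt(2 * g * h)
v = sqrt(2 * 9.81 * 2.18)
v = sqrt(42.7716) = 6.54 m/s

6.54 m/s


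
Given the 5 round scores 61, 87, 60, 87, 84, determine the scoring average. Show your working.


Average = sum / n
Sum = 379
Average = 379 / 5 = 75.8

75.8


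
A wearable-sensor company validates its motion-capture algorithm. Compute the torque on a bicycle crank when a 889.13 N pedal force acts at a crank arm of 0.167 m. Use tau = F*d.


tau = F * d
tau = 889.13 * 0.167
tau = 148.4847 N*m

148.4847 N*m


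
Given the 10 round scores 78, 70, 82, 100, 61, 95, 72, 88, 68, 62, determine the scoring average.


Average = sum / n
Sum = 776
Average = 776 / 10 = 77.6

77.6


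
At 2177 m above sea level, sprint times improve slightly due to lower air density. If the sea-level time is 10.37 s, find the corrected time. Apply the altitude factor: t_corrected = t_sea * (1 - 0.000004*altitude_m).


Correction factor = 1 - 0.000004 * 2177 = 0.991292
t_corrected = t_sea * factor = 10.37 * 0.991292
t_corrected = 10.2797 s

10.2797 s


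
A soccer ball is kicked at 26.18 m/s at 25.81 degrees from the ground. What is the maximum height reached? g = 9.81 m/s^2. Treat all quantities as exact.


H = (v*sin(theta))^2 / (2*g)
vy = v*sin(theta) = 26.18 * sin(25.81 deg) = 11.3985 m/s
H = vy^2 / (2*g) = 129.925 / (2*9.81)
H = 129.925 / 19.62 = 6.6221 m

6.6221 m


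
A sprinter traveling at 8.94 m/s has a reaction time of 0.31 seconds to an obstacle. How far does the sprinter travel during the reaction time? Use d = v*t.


d = v * t
d = 8.94 * 0.31
d = 2.7714 m

2.7714 m


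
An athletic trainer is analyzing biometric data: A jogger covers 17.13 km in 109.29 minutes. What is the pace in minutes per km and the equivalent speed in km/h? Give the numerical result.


Pace = time / distance = 109.29 min / 17.13 km = 6.38 min/km
Speed = distance / time_in_hours = 17.13 / 1.8215 hr
Speed = 9.4043 km/h

6.38 min/km, 9.4043 km/h


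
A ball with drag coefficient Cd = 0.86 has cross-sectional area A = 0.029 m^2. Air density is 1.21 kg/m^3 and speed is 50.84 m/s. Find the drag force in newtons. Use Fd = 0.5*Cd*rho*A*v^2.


Fd = 0.5 * Cd * rho * A * v^2
Fd = 0.5 * 0.86 * 1.21 * 0.029 * 50.84^2
v^2 = 2584.7056
Fd = 0.5 * 0.86 * 1.21 * 0.029 * 2584.7056 = 38.9998 N

38.9998 N


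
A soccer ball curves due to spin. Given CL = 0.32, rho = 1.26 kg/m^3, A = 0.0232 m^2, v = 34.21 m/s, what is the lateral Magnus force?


FM = 0.5 * CL * rho * A * v^2
FM = 0.5 * 0.32 * 1.26 * 0.0232 * 34.21^2
v^2 = 1170.3241
FM = 0.5 * 0.32 * 1.26 * 0.0232 * 1170.3241 = 5.4737 N

5.4737 N


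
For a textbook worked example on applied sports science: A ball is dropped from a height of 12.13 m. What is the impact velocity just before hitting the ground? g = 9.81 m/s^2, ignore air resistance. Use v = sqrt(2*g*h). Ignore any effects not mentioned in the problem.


v = sqrt(2 * g * h)
v = sqrt(2 * 9.81 * 12.13)
v = sqrt(237.9906) = 15.4269 m/s

15.4269 m/s


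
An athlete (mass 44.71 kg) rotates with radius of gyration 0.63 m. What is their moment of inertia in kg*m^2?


I = m * k^2
I = 44.71 * 0.63^2
I = 44.71 * 0.3969 = 17.7454 kg*m^2

17.7454 kg*m^2


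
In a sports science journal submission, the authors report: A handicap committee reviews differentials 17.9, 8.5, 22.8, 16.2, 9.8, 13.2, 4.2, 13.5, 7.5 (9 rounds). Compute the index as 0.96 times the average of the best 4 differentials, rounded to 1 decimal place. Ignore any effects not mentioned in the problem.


All differentials: 17.9, 8.5, 22.8, 16.2, 9.8, 13.2, 4.2, 13.5, 7.5
Sorted: 4.2, 7.5, 8.5, 9.8, 13.2, 13.5, 16.2, 17.9, 22.8
Best 4: 4.2, 7.5, 8.5, 9.8
Average of best = 30 / 4 = 7.5
Raw index = 7.5 * 0.96 = 7.2
Handicap index = round(7.2, 1) = 7.2

7.2


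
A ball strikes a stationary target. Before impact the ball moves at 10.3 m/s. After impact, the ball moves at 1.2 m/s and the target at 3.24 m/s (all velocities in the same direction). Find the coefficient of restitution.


e = (v2_after - v1_after) / (v1_before - v2_before)
Numerator = 3.24 - 1.2 = 2.04
Denominator = 10.3 - 0 = 10.3
e = 2.04 / 10.3 = 0.1981

0.1981


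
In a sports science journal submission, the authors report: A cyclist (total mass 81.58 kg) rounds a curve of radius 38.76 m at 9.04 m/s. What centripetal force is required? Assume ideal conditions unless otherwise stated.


Fc = m * v^2 / r
v^2 = 9.04^2 = 81.7216
Fc = 81.58 * 81.7216 / 38.76
Fc = 6666.8481 / 38.76 = 172.0033 N

172.0033 N


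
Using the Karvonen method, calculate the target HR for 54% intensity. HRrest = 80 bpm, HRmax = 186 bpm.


Target = HRrest + pct*(HRmax - HRrest)
Heart rate reserve = HRmax - HRrest = 186 - 80 = 106 bpm
Fraction = 54% = 0.54
Target = 80 + 0.54 * 106
Target = 80 + 57.24 = 137.24 bpm

137.24 bpm


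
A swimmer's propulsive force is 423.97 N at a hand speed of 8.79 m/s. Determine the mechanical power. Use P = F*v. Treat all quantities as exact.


P = F * v
P = 423.97 * 8.79
P = 3726.6963 W

3726.6963 W


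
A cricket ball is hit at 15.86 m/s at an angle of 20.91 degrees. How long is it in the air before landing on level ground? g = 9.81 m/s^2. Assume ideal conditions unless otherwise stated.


T = 2*v*sin(theta)/g
sin(theta) = sin(20.91 deg) = 0.3569
T = 2*15.86*0.3569 / 9.81
T = 11.3209 / 9.81 = 1.154 s

1.154 s


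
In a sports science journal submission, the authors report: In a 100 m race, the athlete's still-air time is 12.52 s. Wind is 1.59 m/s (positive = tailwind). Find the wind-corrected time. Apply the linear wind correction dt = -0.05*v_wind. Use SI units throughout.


dt = -0.05 * v_wind = -0.05 * 1.59 = -0.0795 s
t_corrected = t_still + dt = 12.52 + (-0.0795)
t_corrected = 12.4405 s

12.4405 s


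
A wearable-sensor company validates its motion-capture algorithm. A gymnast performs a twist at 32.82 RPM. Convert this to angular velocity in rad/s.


omega = RPM * 2 * pi / 60
omega = 32.82 * 2 * 3.14159 / 60
omega = 206.2141 / 60 = 3.4369 rad/s

3.4369 rad/s


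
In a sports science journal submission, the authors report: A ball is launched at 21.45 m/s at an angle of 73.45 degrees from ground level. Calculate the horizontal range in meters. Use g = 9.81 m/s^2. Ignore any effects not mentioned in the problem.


R = v^2 * sin(2*theta) / g
Convert angle to radians: theta = 73.45 deg = 1.2819 rad
sin(2*theta) = sin(2.5639) = 0.5461
R = 21.45^2 * 0.5461 / 9.81
R = 460.1025 * 0.5461 / 9.81 = 25.6129 m

25.6129 m


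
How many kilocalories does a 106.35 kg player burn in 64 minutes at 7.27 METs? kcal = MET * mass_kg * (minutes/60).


kcal = MET * mass * time_hr
Convert time: 64 min = 1.0667 hr
kcal = 7.27 * 106.35 * 1.0667
kcal = 824.7088 kcal

824.7088 kcal


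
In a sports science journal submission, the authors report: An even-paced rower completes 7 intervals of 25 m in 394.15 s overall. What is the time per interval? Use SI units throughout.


Split time = total_time / n_laps = 394.15 / 7
Split time = 56.3071 s per lap

56.3071 s


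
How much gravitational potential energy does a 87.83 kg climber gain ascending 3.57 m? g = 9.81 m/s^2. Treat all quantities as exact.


PE = m * g * h
PE = 87.83 * 9.81 * 3.57
PE = 861.6123 * 3.57 = 3075.9559 J

3075.9559 J


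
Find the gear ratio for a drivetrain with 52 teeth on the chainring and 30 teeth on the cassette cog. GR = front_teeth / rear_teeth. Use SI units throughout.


GR = front_teeth / rear_teeth
GR = 52 / 30
GR = 1.7333

1.7333


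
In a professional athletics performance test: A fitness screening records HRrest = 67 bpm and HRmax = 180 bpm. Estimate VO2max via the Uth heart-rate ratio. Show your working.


VO2max = 15.3 * HRmax / HRrest
VO2max = 15.3 * 180 / 67
VO2max = 2754 / 67 = 41.1045 mL/kg/min

41.1045 mL/kg/min


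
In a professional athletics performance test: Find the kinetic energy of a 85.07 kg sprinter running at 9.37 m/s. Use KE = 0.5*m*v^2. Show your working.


KE = 0.5 * m * v^2
KE = 0.5 * 85.07 * 9.37^2
KE = 0.5 * 85.07 * 87.7969 = 3734.4411 J

3734.4411 J


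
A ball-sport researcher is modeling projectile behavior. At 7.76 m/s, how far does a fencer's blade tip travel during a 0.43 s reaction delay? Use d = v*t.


d = v * t
d = 7.76 * 0.43
d = 3.3368 m

3.3368 m


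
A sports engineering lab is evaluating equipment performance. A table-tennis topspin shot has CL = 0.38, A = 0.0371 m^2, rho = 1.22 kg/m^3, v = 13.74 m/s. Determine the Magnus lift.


FM = 0.5 * CL * rho * A * v^2
FM = 0.5 * 0.38 * 1.22 * 0.0371 * 13.74^2
v^2 = 188.7876
FM = 0.5 * 0.38 * 1.22 * 0.0371 * 188.7876 = 1.6235 N

1.6235 N


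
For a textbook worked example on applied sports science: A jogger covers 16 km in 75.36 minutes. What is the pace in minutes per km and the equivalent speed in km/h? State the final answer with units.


Pace = time / distance = 75.36 min / 16 km = 4.71 min/km
Speed = distance / time_in_hours = 16 / 1.256 hr
Speed = 12.7389 km/h

4.71 min/km, 12.7389 km/h


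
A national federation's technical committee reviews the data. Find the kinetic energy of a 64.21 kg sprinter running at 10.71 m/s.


KE = 0.5 * m * v^2
KE = 0.5 * 64.21 * 10.71^2
KE = 0.5 * 64.21 * 114.7041 = 3682.5751 J

3682.5751 J


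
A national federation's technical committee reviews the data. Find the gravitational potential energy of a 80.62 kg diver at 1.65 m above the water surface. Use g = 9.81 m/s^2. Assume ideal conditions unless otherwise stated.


PE = m * g * h
PE = 80.62 * 9.81 * 1.65
PE = 790.8822 * 1.65 = 1304.9556 J

1304.9556 J


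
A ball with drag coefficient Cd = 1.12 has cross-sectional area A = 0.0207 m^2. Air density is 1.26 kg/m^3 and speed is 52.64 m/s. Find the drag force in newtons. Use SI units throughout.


Fd = 0.5 * Cd * rho * A * v^2
Fd = 0.5 * 1.12 * 1.26 * 0.0207 * 52.64^2
v^2 = 2770.9696
Fd = 0.5 * 1.12 * 1.26 * 0.0207 * 2770.9696 = 40.4726 N

40.4726 N


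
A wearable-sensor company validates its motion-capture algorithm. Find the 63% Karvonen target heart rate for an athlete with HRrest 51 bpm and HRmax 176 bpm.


Target = HRrest + pct*(HRmax - HRrest)
Heart rate reserve = HRmax - HRrest = 176 - 51 = 125 bpm
Fraction = 63% = 0.63
Target = 51 + 0.63 * 125
Target = 51 + 78.75 = 129.75 bpm

129.75 bpm


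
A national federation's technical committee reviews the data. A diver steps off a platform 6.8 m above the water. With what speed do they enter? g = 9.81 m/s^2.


v = sqrt(2 * g * h)
v = sqrt(2 * 9.81 * 6.8)
v = sqrt(133.416) = 11.5506 m/s

11.5506 m/s


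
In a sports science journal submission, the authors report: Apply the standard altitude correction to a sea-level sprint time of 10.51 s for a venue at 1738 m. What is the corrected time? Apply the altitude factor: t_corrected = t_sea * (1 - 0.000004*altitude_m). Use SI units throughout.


Correction factor = 1 - 0.000004 * 1738 = 0.993048
t_corrected = t_sea * factor = 10.51 * 0.993048
t_corrected = 10.4369 s

10.4369 s


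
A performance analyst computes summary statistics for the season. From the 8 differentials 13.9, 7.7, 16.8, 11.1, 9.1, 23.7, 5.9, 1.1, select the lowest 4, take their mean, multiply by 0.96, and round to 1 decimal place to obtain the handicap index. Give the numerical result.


All differentials: 13.9, 7.7, 16.8, 11.1, 9.1, 23.7, 5.9, 1.1
Sorted: 1.1, 5.9, 7.7, 9.1, 11.1, 13.9, 16.8, 23.7
Best 4: 1.1, 5.9, 7.7, 9.1
Average of best = 23.8 / 4 = 5.95
Raw index = 5.95 * 0.96 = 5.712
Handicap index = round(5.712, 1) = 5.7

5.7


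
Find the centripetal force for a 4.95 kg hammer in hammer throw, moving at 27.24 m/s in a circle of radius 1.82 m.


Fc = m * v^2 / r
v^2 = 27.24^2 = 742.0176
Fc = 4.95 * 742.0176 / 1.82
Fc = 3672.9871 / 1.82 = 2018.1248 N

2018.1248 N


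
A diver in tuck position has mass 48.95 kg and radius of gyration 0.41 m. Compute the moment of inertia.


I = m * k^2
I = 48.95 * 0.41^2
I = 48.95 * 0.1681 = 8.2285 kg*m^2

8.2285 kg*m^2


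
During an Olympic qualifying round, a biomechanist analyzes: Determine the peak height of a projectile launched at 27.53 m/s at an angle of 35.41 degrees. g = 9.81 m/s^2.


H = (v*sin(theta))^2 / (2*g)
vy = v*sin(theta) = 27.53 * sin(35.41 deg) = 15.9515 m/s
H = vy^2 / (2*g) = 254.4512 / (2*9.81)
H = 254.4512 / 19.62 = 12.969 m

12.969 m


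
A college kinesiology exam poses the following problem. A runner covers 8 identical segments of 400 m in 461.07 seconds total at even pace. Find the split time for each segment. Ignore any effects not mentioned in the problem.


Split time = total_time / n_laps = 461.07 / 8
Split time = 57.6337 s per lap

57.6337 s


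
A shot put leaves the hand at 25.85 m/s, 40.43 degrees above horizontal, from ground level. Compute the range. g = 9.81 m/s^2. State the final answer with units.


R = v^2 * sin(2*theta) / g
Convert angle to radians: theta = 40.43 deg = 0.7056 rad
sin(2*theta) = sin(1.4113) = 0.9873
R = 25.85^2 * 0.9873 / 9.81
R = 668.2225 * 0.9873 / 9.81 = 67.2516 m

67.2516 m


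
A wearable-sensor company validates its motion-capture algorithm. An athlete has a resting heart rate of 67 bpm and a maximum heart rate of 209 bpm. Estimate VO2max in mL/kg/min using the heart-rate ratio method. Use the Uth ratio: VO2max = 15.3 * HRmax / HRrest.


VO2max = 15.3 * HRmax / HRrest
VO2max = 15.3 * 209 / 67
VO2max = 3197.7 / 67 = 47.7269 mL/kg/min

47.7269 mL/kg/min


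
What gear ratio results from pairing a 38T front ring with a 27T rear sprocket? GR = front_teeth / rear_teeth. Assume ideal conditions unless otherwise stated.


GR = front_teeth / rear_teeth
GR = 38 / 27
GR = 1.4074

1.4074


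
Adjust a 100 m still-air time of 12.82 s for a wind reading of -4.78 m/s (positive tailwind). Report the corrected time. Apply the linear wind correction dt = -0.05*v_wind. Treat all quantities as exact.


dt = -0.05 * v_wind = -0.05 * -4.78 = 0.239 s
t_corrected = t_still + dt = 12.82 + (0.239)
t_corrected = 13.059 s

13.059 s


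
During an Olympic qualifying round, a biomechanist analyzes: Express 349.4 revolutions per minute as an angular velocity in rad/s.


omega = RPM * 2 * pi / 60
omega = 349.4 * 2 * 3.14159 / 60
omega = 2195.3449 / 60 = 36.5891 rad/s

36.5891 rad/s


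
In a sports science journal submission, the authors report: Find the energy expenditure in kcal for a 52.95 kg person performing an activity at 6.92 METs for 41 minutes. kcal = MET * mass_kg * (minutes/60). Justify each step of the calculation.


kcal = MET * mass * time_hr
Convert time: 41 min = 0.6833 hr
kcal = 6.92 * 52.95 * 0.6833
kcal = 250.3829 kcal

250.3829 kcal


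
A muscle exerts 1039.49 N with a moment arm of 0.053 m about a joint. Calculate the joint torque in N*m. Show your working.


tau = F * d
tau = 1039.49 * 0.053
tau = 55.093 N*m

55.093 N*m


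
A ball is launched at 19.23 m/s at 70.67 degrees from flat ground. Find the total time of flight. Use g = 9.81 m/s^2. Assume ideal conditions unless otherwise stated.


T = 2*v*sin(theta)/g
sin(theta) = sin(70.67 deg) = 0.9436
T = 2*19.23*0.9436 / 9.81
T = 36.2919 / 9.81 = 3.6995 s

3.6995 s


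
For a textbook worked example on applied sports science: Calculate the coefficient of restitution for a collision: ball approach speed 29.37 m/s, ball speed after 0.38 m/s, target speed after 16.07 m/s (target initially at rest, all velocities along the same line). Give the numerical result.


e = (v2_after - v1_after) / (v1_before - v2_before)
Numerator = 16.07 - 0.38 = 15.69
Denominator = 29.37 - 0 = 29.37
e = 15.69 / 29.37 = 0.5342

0.5342


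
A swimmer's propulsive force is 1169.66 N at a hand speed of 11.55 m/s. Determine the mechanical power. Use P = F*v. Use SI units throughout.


P = F * v
P = 1169.66 * 11.55
P = 13509.573 W

13509.573 W


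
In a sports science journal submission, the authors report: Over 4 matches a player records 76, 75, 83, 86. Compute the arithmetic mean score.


Average = sum / n
Sum = 320
Average = 320 / 4 = 80

80


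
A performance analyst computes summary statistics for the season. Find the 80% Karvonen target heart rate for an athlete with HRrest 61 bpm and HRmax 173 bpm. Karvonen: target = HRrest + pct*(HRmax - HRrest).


Target = HRrest + pct*(HRmax - HRrest)
Heart rate reserve = HRmax - HRrest = 173 - 61 = 112 bpm
Fraction = 80% = 0.8
Target = 61 + 0.8 * 112
Target = 61 + 89.6 = 150.6 bpm

150.6 bpm


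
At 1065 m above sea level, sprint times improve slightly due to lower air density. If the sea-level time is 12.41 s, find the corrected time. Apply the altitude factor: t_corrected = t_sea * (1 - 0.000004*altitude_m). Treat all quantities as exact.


Correction factor = 1 - 0.000004 * 1065 = 0.99574
t_corrected = t_sea * factor = 12.41 * 0.99574
t_corrected = 12.3571 s

12.3571 s


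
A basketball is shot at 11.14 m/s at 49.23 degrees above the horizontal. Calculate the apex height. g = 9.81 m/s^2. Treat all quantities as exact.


H = (v*sin(theta))^2 / (2*g)
vy = v*sin(theta) = 11.14 * sin(49.23 deg) = 8.4367 m/s
H = vy^2 / (2*g) = 71.1785 / (2*9.81)
H = 71.1785 / 19.62 = 3.6279 m

3.6279 m


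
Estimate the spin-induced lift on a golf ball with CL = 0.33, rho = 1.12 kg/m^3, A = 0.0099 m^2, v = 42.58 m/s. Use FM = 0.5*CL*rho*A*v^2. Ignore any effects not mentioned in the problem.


FM = 0.5 * CL * rho * A * v^2
FM = 0.5 * 0.33 * 1.12 * 0.0099 * 42.58^2
v^2 = 1813.0564
FM = 0.5 * 0.33 * 1.12 * 0.0099 * 1813.0564 = 3.317 N

3.317 N
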